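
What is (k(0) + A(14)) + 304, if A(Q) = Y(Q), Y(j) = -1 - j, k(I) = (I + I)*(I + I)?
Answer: 289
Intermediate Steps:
k(I) = 4*I² (k(I) = (2*I)*(2*I) = 4*I²)
A(Q) = -1 - Q
(k(0) + A(14)) + 304 = (4*0² + (-1 - 1*14)) + 304 = (4*0 + (-1 - 14)) + 304 = (0 - 15) + 304 = -15 + 304 = 289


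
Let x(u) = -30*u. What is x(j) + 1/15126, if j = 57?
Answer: -25865459/15126 ≈ -1710.0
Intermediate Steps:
x(j) + 1/15126 = -30*57 + 1/15126 = -1710 + 1/15126 = -25865459/15126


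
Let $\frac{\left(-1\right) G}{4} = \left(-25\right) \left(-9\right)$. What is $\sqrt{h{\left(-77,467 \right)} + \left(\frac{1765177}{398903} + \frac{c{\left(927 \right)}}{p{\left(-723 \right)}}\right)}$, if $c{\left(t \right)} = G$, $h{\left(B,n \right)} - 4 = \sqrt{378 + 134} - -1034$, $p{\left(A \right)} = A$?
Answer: $\frac{\sqrt{9645657680623993913 + 147872928153570064 \sqrt{2}}}{96135623} \approx 32.654$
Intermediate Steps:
$G = -900$ ($G = - 4 \left(\left(-25\right) \left(-9\right)\right) = \left(-4\right) 225 = -900$)
$h{\left(B,n \right)} = 1038 + 16 \sqrt{2}$ ($h{\left(B,n \right)} = 4 + \left(\sqrt{378 + 134} - -1034\right) = 4 + \left(\sqrt{512} + 1034\right) = 4 + \left(16 \sqrt{2} + 1034\right) = 4 + \left(1034 + 16 \sqrt{2}\right) = 1038 + 16 \sqrt{2}$)
$c{\left(t \right)} = -900$
$\sqrt{h{\left(-77,467 \right)} + \left(\frac{1765177}{398903} + \frac{c{\left(927 \right)}}{p{\left(-723 \right)}}\right)} = \sqrt{\left(1038 + 16 \sqrt{2}\right) + \left(\frac{1765177}{398903} - \frac{900}{-723}\right)} = \sqrt{\left(1038 + 16 \sqrt{2}\right) + \left(1765177 \cdot \frac{1}{398903} - - \frac{300}{241}\right)} = \sqrt{\left(1038 + 16 \sqrt{2}\right) + \left(\frac{1765177}{398903} + \frac{300}{241}\right)} = \sqrt{\left(1038 + 16 \sqrt{2}\right) + \frac{545078557}{96135623}} = \sqrt{\frac{100333855231}{96135623} + 16 \sqrt{2}}$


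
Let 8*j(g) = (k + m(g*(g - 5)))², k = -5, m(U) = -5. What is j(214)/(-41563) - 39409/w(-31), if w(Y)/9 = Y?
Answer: 3275905559/23192154 ≈ 141.25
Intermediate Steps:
w(Y) = 9*Y
j(g) = 25/2 (j(g) = (-5 - 5)²/8 = (⅛)*(-10)² = (⅛)*100 = 25/2)
j(214)/(-41563) - 39409/w(-31) = (25/2)/(-41563) - 39409/(9*(-31)) = (25/2)*(-1/41563) - 39409/(-279) = -25/83126 - 39409*(-1/279) = -25/83126 + 39409/279 = 3275905559/23192154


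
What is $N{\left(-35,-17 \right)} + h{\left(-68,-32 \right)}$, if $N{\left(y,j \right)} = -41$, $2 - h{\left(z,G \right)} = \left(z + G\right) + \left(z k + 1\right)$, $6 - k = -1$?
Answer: $536$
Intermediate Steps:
$k = 7$ ($k = 6 - -1 = 6 + 1 = 7$)
$h{\left(z,G \right)} = 1 - G - 8 z$ ($h{\left(z,G \right)} = 2 - \left(\left(z + G\right) + \left(z 7 + 1\right)\right) = 2 - \left(\left(G + z\right) + \left(7 z + 1\right)\right) = 2 - \left(\left(G + z\right) + \left(1 + 7 z\right)\right) = 2 - \left(1 + G + 8 z\right) = 1 - G - 8 z$)
$N{\left(-35,-17 \right)} + h{\left(-68,-32 \right)} = -41 - -577 = -41 + \left(1 + 32 + 544\right) = -41 + 577 = 536$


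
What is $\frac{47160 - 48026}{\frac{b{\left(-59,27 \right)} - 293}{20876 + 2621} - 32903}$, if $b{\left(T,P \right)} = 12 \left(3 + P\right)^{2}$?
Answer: $\frac{10174201}{386555642} \approx 0.02632$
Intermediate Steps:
$\frac{47160 - 48026}{\frac{b{\left(-59,27 \right)} - 293}{20876 + 2621} - 32903} = \frac{47160 - 48026}{\frac{12 \left(3 + 27\right)^{2} - 293}{20876 + 2621} - 32903} = - \frac{866}{\frac{12 \cdot 30^{2} - 293}{23497} - 32903} = - \frac{866}{\left(12 \cdot 900 - 293\right) \frac{1}{23497} - 32903} = - \frac{866}{\left(10800 - 293\right) \frac{1}{23497} - 32903} = - \frac{866}{10507 \cdot \frac{1}{23497} - 32903} = - \frac{866}{\frac{10507}{23497} - 32903} = - \frac{866}{- \frac{773111284}{23497}} = \left(-866\right) \left(- \frac{23497}{773111284}\right) = \frac{10174201}{386555642}$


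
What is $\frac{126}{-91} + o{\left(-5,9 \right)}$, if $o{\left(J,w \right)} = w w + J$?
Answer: $\frac{970}{13} \approx 74.615$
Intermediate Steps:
$o{\left(J,w \right)} = J + w^{2}$ ($o{\left(J,w \right)} = w^{2} + J = J + w^{2}$)
$\frac{126}{-91} + o{\left(-5,9 \right)} = \frac{126}{-91} - \left(5 - 9^{2}\right) = 126 \left(- \frac{1}{91}\right) + \left(-5 + 81\right) = - \frac{18}{13} + 76 = \frac{970}{13}$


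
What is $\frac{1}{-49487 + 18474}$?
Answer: $- \frac{1}{31013} \approx -3.2245 \cdot 10^{-5}$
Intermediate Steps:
$\frac{1}{-49487 + 18474} = \frac{1}{-31013} = - \frac{1}{31013}$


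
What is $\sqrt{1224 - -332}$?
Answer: $2 \sqrt{389} \approx 39.446$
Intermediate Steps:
$\sqrt{1224 - -332} = \sqrt{1224 + 332} = \sqrt{1556} = 2 \sqrt{389}$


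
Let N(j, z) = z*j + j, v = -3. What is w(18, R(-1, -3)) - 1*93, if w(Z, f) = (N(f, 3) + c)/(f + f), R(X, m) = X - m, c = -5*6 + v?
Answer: -397/4 ≈ -99.250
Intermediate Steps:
N(j, z) = j + j*z (N(j, z) = j*z + j = j + j*z)
c = -33 (c = -5*6 - 3 = -30 - 3 = -33)
w(Z, f) = (-33 + 4*f)/(2*f) (w(Z, f) = (f*(1 + 3) - 33)/(f + f) = (f*4 - 33)/((2*f)) = (4*f - 33)*(1/(2*f)) = (-33 + 4*f)*(1/(2*f)) = (-33 + 4*f)/(2*f))
w(18, R(-1, -3)) - 1*93 = (2 - 33/(2*(-1 - 1*(-3)))) - 1*93 = (2 - 33/(2*(-1 + 3))) - 93 = (2 - 33/2/2) - 93 = (2 - 33/2*½) - 93 = (2 - 33/4) - 93 = -25/4 - 93 = -397/4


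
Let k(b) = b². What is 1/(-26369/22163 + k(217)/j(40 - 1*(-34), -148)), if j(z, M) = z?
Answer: 44326/28153573 ≈ 0.0015744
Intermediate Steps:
1/(-26369/22163 + k(217)/j(40 - 1*(-34), -148)) = 1/(-26369/22163 + 217²/(40 - 1*(-34))) = 1/(-26369*1/22163 + 47089/(40 + 34)) = 1/(-26369/22163 + 47089/74) = 1/(28153573/44326) = 44326/28153573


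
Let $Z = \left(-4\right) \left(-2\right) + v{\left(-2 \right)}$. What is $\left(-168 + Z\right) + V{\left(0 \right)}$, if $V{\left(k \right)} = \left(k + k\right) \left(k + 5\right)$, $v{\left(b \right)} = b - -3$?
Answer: $-159$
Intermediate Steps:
$v{\left(b \right)} = 3 + b$ ($v{\left(b \right)} = b + 3 = 3 + b$)
$V{\left(k \right)} = 2 k \left(5 + k\right)$
$Z = 9$ ($Z = \left(-4\right) \left(-2\right) + \left(3 - 2\right) = 8 + 1 = 9$)
$\left(-168 + Z\right) + V{\left(0 \right)} = \left(-168 + 9\right) + 2 \cdot 0 \left(5 + 0\right) = -159 + 2 \cdot 0 \cdot 5 = -159 + 0 = -159$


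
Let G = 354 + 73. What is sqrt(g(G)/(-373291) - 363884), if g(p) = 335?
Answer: I*sqrt(50705842097137489)/373291 ≈ 603.23*I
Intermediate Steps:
G = 427
sqrt(g(G)/(-373291) - 363884) = sqrt(335/(-373291) - 363884) = sqrt(335*(-1/373291) - 363884) = sqrt(-335/373291 - 363884) = sqrt(-135834622579/373291) = I*sqrt(50705842097137489)/373291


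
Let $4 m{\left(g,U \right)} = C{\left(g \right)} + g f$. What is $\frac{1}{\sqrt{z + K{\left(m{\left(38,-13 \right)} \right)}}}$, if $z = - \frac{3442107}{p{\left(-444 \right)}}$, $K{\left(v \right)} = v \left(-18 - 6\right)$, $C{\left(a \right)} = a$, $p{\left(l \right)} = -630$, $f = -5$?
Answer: $\frac{\sqrt{281166690}}{1338889} \approx 0.012524$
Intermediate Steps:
$m{\left(g,U \right)} = - g$ ($m{\left(g,U \right)} = \frac{g + g \left(-5\right)}{4} = \frac{g - 5 g}{4} = \frac{\left(-4\right) g}{4} = - g$)
$K{\left(v \right)} = - 24 v$ ($K{\left(v \right)} = v \left(-24\right) = - 24 v$)
$z = \frac{1147369}{210}$ ($z = - \frac{3442107}{-630} = \left(-3442107\right) \left(- \frac{1}{630}\right) = \frac{1147369}{210} \approx 5463.7$)
$\frac{1}{\sqrt{z + K{\left(m{\left(38,-13 \right)} \right)}}} = \frac{1}{\sqrt{\frac{1147369}{210} - 24 \left(\left(-1\right) 38\right)}} = \frac{1}{\sqrt{\frac{1147369}{210} - -912}} = \frac{1}{\sqrt{\frac{1147369}{210} + 912}} = \frac{1}{\sqrt{\frac{1338889}{210}}} = \frac{1}{\frac{1}{210} \sqrt{281166690}} = \frac{\sqrt{281166690}}{1338889}$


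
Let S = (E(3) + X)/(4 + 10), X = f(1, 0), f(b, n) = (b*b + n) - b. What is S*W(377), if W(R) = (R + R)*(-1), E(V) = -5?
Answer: 1885/7 ≈ 269.29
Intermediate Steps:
f(b, n) = n + b² - b (f(b, n) = (b² + n) - b = (n + b²) - b = n + b² - b)
X = 0 (X = 0 + 1² - 1*1 = 0 + 1 - 1 = 0)
S = -5/14 (S = (-5 + 0)/(4 + 10) = -5/14 ≈ -0.35714)
W(R) = -2*R (W(R) = (2*R)*(-1) = -2*R)
S*W(377) = -(-5)*377/7 = -5/14*(-754) = 1885/7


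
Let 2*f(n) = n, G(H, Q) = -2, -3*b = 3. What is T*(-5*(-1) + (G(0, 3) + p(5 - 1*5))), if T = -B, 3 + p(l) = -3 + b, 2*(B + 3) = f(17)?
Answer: 5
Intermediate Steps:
b = -1 (b = -1/3*3 = -1)
f(n) = n/2
B = 5/4 (B = -3 + ((1/2)*17)/2 = -3 + (1/2)*(17/2) = -3 + 17/4 = 5/4 ≈ 1.2500)
p(l) = -7 (p(l) = -3 + (-3 - 1) = -3 - 4 = -7)
T = -5/4 (T = -1*5/4 = -5/4 ≈ -1.2500)
T*(-5*(-1) + (G(0, 3) + p(5 - 1*5))) = -5*(-5*(-1) + (-2 - 7))/4 = -5*(5 - 9)/4 = -5/4*(-4) = 5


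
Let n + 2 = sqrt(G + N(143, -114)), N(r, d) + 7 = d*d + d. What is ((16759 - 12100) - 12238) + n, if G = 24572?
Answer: -7581 + sqrt(37447) ≈ -7387.5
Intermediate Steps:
N(r, d) = -7 + d + d**2 (N(r, d) = -7 + (d*d + d) = -7 + (d**2 + d) = -7 + (d + d**2) = -7 + d + d**2)
n = -2 + sqrt(37447) (n = -2 + sqrt(24572 + (-7 - 114 + (-114)**2)) = -2 + sqrt(24572 + (-7 - 114 + 12996)) = -2 + sqrt(24572 + 12875) = -2 + sqrt(37447) ≈ 191.51)
((16759 - 12100) - 12238) + n = ((16759 - 12100) - 12238) + (-2 + sqrt(37447)) = (4659 - 12238) + (-2 + sqrt(37447)) = -7579 + (-2 + sqrt(37447)) = -7581 + sqrt(37447)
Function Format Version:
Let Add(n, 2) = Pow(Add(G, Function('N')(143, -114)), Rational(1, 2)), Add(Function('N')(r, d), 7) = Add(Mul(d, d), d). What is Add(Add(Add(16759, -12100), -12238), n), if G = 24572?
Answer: Add(-7581, Pow(37447, Rational(1, 2))) ≈ -7387.5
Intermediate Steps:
Function('N')(r, d) = Add(-7, d, Pow(d, 2)) (Function('N')(r, d) = Add(-7, Add(Mul(d, d), d)) = Add(-7, Add(Pow(d, 2), d)) = Add(-7, Add(d, Pow(d, 2))) = Add(-7, d, Pow(d, 2)))
n = Add(-2, Pow(37447, Rational(1, 2))) (n = Add(-2, Pow(Add(24572, Add(-7, -114, Pow(-114, 2))), Rational(1, 2))) = Add(-2, Pow(Add(24572, Add(-7, -114, 12996)), Rational(1, 2))) = Add(-2, Pow(Add(24572, 12875), Rational(1, 2))) = Add(-2, Pow(37447, Rational(1, 2))) ≈ 191.51)
Add(Add(Add(16759, -12100), -12238), n) = Add(Add(Add(16759, -12100), -12238), Add(-2, Pow(37447, Rational(1, 2)))) = Add(Add(4659, -12238), Add(-2, Pow(37447, Rational(1, 2)))) = Add(-7579, Add(-2, Pow(37447, Rational(1, 2)))) = Add(-7581, Pow(37447, Rational(1, 2)))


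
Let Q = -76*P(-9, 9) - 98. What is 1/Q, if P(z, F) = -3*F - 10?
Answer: 1/2714 ≈ 0.00036846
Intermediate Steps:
P(z, F) = -10 - 3*F
Q = 2714 (Q = -76*(-10 - 3*9) - 98 = -76*(-10 - 27) - 98 = -76*(-37) - 98 = 2812 - 98 = 2714)
1/Q = 1/2714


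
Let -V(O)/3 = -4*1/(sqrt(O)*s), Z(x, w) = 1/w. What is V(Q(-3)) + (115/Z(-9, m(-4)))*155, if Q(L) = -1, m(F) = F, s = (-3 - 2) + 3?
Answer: -71300 + 6*I ≈ -71300.0 + 6.0*I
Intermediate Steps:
s = -2 (s = -5 + 3 = -2)
Z(x, w) = 1/w
V(O) = -6/sqrt(O) (V(O) = -(-12)/((-2*sqrt(O))) = -(-12)*(-1/(2*sqrt(O))) = -6/sqrt(O))
V(Q(-3)) + (115/Z(-9, m(-4)))*155 = -(-6)*I + (115/(1/(-4)))*155 = -(-6)*I + (115/(-1/4))*155 = 6*I + (115*(-4))*155 = 6*I - 460*155 = 6*I - 71300 = -71300 + 6*I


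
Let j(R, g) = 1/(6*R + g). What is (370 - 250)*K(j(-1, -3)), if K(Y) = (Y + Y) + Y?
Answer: -40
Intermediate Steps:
j(R, g) = 1/(g + 6*R)
K(Y) = 3*Y (K(Y) = 2*Y + Y = 3*Y)
(370 - 250)*K(j(-1, -3)) = (370 - 250)*(3/(-3 + 6*(-1))) = 120*(3/(-3 - 6)) = 120*(3/(-9)) = 120*(3*(-⅑)) = 120*(-⅓) = -40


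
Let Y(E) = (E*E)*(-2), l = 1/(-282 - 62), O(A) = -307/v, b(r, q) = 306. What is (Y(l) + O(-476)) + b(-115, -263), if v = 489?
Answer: 8835379447/28933152 ≈ 305.37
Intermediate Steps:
O(A) = -307/489
l = -1/344 (l = 1/(-344) = -1/344 ≈ -0.0029070)
Y(E) = -2*E**2 (Y(E) = E**2*(-2) = -2*E**2)
(Y(l) + O(-476)) + b(-115, -263) = (-2*(-1/344)**2 - 307/489) + 306 = (-2*1/118336 - 307/489) + 306 = (-1/59168 - 307/489) + 306 = -18165065/28933152 + 306 = 8835379447/28933152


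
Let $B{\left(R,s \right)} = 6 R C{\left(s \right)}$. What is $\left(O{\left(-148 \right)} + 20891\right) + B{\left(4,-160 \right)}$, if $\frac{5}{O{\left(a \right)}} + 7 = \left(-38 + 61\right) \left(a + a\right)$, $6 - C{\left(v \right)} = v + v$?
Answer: $\frac{39138544}{1363} \approx 28715.0$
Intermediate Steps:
$C{\left(v \right)} = 6 - 2 v$ ($C{\left(v \right)} = 6 - \left(v + v\right) = 6 - 2 v$)
$O{\left(a \right)} = \frac{5}{-7 + 46 a}$ ($O{\left(a \right)} = \frac{5}{-7 + \left(-38 + 61\right) \left(a + a\right)} = \frac{5}{-7 + 23 \cdot 2 a} = \frac{5}{-7 + 46 a}$)
$B{\left(R,s \right)} = 6 R \left(6 - 2 s\right)$
$\left(O{\left(-148 \right)} + 20891\right) + B{\left(4,-160 \right)} = \left(\frac{5}{-7 + 46 \left(-148\right)} + 20891\right) + 12 \cdot 4 \left(3 - -160\right) = \left(\frac{5}{-7 - 6808} + 20891\right) + 12 \cdot 4 \left(3 + 160\right) = \left(\frac{5}{-6815} + 20891\right) + 12 \cdot 4 \cdot 163 = \left(5 \left(- \frac{1}{6815}\right) + 20891\right) + 7824 = \left(- \frac{1}{1363} + 20891\right) + 7824 = \frac{28474432}{1363} + 7824 = \frac{39138544}{1363}$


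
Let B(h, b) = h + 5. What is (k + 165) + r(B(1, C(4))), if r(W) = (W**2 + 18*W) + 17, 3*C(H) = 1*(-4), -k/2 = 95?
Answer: 136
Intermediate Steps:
k = -190 (k = -2*95 = -190)
C(H) = -4/3 (C(H) = (1*(-4))/3 = (1/3)*(-4) = -4/3)
B(h, b) = 5 + h
r(W) = 17 + W**2 + 18*W
(k + 165) + r(B(1, C(4))) = (-190 + 165) + (17 + (5 + 1)**2 + 18*(5 + 1)) = -25 + (17 + 6**2 + 18*6) = -25 + (17 + 36 + 108) = -25 + 161 = 136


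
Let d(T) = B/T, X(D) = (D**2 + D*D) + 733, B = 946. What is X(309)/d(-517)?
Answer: -9009665/86 ≈ -1.0476e+5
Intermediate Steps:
X(D) = 733 + 2*D**2 (X(D) = (D**2 + D**2) + 733 = 2*D**2 + 733 = 733 + 2*D**2)
d(T) = 946/T
X(309)/d(-517) = (733 + 2*309**2)/((946/(-517))) = (733 + 2*95481)/((946*(-1/517))) = (733 + 190962)/(-86/47) = 191695*(-47/86) = -9009665/86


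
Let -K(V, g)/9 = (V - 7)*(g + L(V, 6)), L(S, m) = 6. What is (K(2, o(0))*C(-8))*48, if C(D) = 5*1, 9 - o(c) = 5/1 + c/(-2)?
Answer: 108000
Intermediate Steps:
o(c) = 4 + c/2 (o(c) = 9 - (5/1 + c/(-2)) = 9 - (5*1 + c*(-1/2)) = 9 - (5 - c/2) = 9 + (-5 + c/2) = 4 + c/2)
K(V, g) = -9*(-7 + V)*(6 + g) (K(V, g) = -9*(V - 7)*(g + 6) = -9*(-7 + V)*(6 + g))
C(D) = 5
(K(2, o(0))*C(-8))*48 = ((378 - 54*2 + 63*(4 + (1/2)*0) - 9*2*(4 + (1/2)*0))*5)*48 = ((378 - 108 + 63*(4 + 0) - 9*2*(4 + 0))*5)*48 = ((378 - 108 + 63*4 - 9*2*4)*5)*48 = ((378 - 108 + 252 - 72)*5)*48 = (450*5)*48 = 2250*48 = 108000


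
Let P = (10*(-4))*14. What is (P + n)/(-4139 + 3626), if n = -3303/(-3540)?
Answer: 34721/31860 ≈ 1.0898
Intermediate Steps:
n = 1101/1180 (n = -3303*(-1/3540) = 1101/1180 ≈ 0.93305)
P = -560 (P = -40*14 = -560)
(P + n)/(-4139 + 3626) = (-560 + 1101/1180)/(-4139 + 3626) = -659699/1180/(-513) = -659699/1180*(-1/513) = 34721/31860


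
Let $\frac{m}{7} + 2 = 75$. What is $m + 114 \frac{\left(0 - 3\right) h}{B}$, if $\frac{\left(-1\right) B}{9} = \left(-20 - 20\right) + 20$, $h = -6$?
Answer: $\frac{2612}{5} \approx 522.4$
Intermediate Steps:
$B = 180$ ($B = - 9 \left(\left(-20 - 20\right) + 20\right) = - 9 \left(-40 + 20\right) = \left(-9\right) \left(-20\right) = 180$)
$m = 511$ ($m = -14 + 7 \cdot 75 = -14 + 525 = 511$)
$m + 114 \frac{\left(0 - 3\right) h}{B} = 511 + 114 \frac{\left(0 - 3\right) \left(-6\right)}{180} = 511 + 114 \left(-3\right) \left(-6\right) \frac{1}{180} = 511 + 114 \cdot 18 \cdot \frac{1}{180} = 511 + 114 \cdot \frac{1}{10} = 511 + \frac{57}{5} = \frac{2612}{5}$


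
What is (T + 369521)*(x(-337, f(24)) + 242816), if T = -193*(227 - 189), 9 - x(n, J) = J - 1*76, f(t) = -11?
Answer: 87979568544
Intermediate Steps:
x(n, J) = 85 - J (x(n, J) = 9 - (J - 1*76) = 9 - (J - 76) = 9 - (-76 + J) = 9 + (76 - J) = 85 - J)
T = -7334 (T = -193*38 = -7334)
(T + 369521)*(x(-337, f(24)) + 242816) = (-7334 + 369521)*((85 - 1*(-11)) + 242816) = 362187*((85 + 11) + 242816) = 362187*(96 + 242816) = 362187*242912 = 87979568544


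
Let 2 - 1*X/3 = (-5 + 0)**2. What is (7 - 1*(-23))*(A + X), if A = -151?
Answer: -6600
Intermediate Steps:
X = -69 (X = 6 - 3*(-5 + 0)**2 = 6 - 3*(-5)**2 = 6 - 3*25 = 6 - 75 = -69)
(7 - 1*(-23))*(A + X) = (7 - 1*(-23))*(-151 - 69) = (7 + 23)*(-220) = 30*(-220) = -6600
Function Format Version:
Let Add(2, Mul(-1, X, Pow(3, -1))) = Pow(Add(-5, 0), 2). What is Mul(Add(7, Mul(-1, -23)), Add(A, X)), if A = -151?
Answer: -6600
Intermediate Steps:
X = -69 (X = Add(6, Mul(-3, Pow(Add(-5, 0), 2))) = Add(6, Mul(-3, Pow(-5, 2))) = Add(6, Mul(-3, 25)) = Add(6, -75) = -69)
Mul(Add(7, Mul(-1, -23)), Add(A, X)) = Mul(Add(7, Mul(-1, -23)), Add(-151, -69)) = Mul(Add(7, 23), -220) = Mul(30, -220) = -6600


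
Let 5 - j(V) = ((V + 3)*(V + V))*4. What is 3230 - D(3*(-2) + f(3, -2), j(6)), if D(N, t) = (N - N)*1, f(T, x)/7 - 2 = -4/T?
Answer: 3230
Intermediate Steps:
f(T, x) = 14 - 28/T (f(T, x) = 14 + 7*(-4/T) = 14 - 28/T)
j(V) = 5 - 8*V*(3 + V) (j(V) = 5 - (V + 3)*(V + V)*4 = 5 - (3 + V)*(2*V)*4 = 5 - 2*V*(3 + V)*4 = 5 - 8*V*(3 + V))
D(N, t) = 0 (D(N, t) = 0*1 = 0)
3230 - D(3*(-2) + f(3, -2), j(6)) = 3230 - 1*0 = 3230 + 0 = 3230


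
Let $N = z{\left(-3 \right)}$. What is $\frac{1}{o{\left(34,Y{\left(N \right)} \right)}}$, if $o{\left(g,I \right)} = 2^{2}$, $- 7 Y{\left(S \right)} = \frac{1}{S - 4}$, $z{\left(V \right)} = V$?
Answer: $\frac{1}{4} \approx 0.25$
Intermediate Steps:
$N = -3$
$Y{\left(S \right)} = - \frac{1}{7 \left(-4 + S\right)}$ ($Y{\left(S \right)} = - \frac{1}{7 \left(S - 4\right)} = - \frac{1}{7 \left(-4 + S\right)}$)
$o{\left(g,I \right)} = 4$
$\frac{1}{o{\left(34,Y{\left(N \right)} \right)}} = \frac{1}{4}$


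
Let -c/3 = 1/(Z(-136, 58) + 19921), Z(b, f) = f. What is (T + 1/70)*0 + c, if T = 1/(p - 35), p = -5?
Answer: -3/19979 ≈ -0.00015016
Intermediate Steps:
T = -1/40 (T = 1/(-5 - 35) = 1/(-40) = -1/40 ≈ -0.025000)
c = -3/19979 (c = -3/(58 + 19921) = -3/19979 ≈ -0.00015016)
(T + 1/70)*0 + c = (-1/40 + 1/70)*0 - 3/19979 = -3/280*0 - 3/19979 = 0 - 3/19979 = -3/19979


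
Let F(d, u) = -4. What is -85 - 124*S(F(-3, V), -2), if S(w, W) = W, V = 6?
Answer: 163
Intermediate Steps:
-85 - 124*S(F(-3, V), -2) = -85 - 124*(-2) = -85 + 248 = 163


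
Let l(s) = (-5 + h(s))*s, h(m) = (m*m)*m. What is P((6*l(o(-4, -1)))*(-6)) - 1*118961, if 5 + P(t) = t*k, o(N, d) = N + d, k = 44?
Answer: -1148566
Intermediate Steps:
h(m) = m**3 (h(m) = m**2*m = m**3)
l(s) = s*(-5 + s**3) (l(s) = (-5 + s**3)*s = s*(-5 + s**3))
P(t) = -5 + 44*t (P(t) = -5 + t*44 = -5 + 44*t)
P((6*l(o(-4, -1)))*(-6)) - 1*118961 = (-5 + 44*((6*((-4 - 1)*(-5 + (-4 - 1)**3)))*(-6))) - 1*118961 = (-5 + 44*((6*(-5*(-5 + (-5)**3)))*(-6))) - 118961 = (-5 + 44*((6*(-5*(-5 - 125)))*(-6))) - 118961 = (-5 + 44*((6*(-5*(-130)))*(-6))) - 118961 = (-5 + 44*((6*650)*(-6))) - 118961 = (-5 + 44*(3900*(-6))) - 118961 = (-5 + 44*(-23400)) - 118961 = (-5 - 1029600) - 118961 = -1029605 - 118961 = -1148566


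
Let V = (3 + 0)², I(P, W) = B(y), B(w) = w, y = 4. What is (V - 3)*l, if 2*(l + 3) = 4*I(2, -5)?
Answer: 30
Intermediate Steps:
I(P, W) = 4
V = 9 (V = 3² = 9)
l = 5 (l = -3 + (4*4)/2 = -3 + (½)*16 = -3 + 8 = 5)
(V - 3)*l = (9 - 3)*5 = 6*5 = 30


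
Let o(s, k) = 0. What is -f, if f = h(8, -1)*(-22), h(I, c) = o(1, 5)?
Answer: 0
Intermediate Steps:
h(I, c) = 0
f = 0 (f = 0*(-22) = 0)
-f = -1*0 = 0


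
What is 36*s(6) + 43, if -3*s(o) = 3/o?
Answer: 37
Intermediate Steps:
s(o) = -1/o
36*s(6) + 43 = 36*(-1/6) + 43 = 36*(-1*⅙) + 43 = 36*(-⅙) + 43 = -6 + 43 = 37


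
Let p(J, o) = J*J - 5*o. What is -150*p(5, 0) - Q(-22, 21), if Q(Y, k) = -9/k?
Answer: -26247/7 ≈ -3749.6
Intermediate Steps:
p(J, o) = J² - 5*o
-150*p(5, 0) - Q(-22, 21) = -150*(5² - 5*0) - (-9)/21 = -150*(25 + 0) - (-9)/21 = -150*25 - 1*(-3/7) = -3750 + 3/7 = -26247/7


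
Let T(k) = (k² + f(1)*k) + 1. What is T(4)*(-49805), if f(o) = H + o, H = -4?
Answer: -249025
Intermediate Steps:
f(o) = -4 + o
T(k) = 1 + k² - 3*k (T(k) = (k² + (-4 + 1)*k) + 1 = (k² - 3*k) + 1 = 1 + k² - 3*k)
T(4)*(-49805) = (1 + 4² - 3*4)*(-49805) = (1 + 16 - 12)*(-49805) = 5*(-49805) = -249025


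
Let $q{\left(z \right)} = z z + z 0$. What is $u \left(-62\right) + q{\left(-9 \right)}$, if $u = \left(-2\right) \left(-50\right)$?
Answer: $-6119$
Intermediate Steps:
$q{\left(z \right)} = z^{2}$ ($q{\left(z \right)} = z^{2} + 0 = z^{2}$)
$u = 100$
$u \left(-62\right) + q{\left(-9 \right)} = 100 \left(-62\right) + \left(-9\right)^{2} = -6200 + 81 = -6119$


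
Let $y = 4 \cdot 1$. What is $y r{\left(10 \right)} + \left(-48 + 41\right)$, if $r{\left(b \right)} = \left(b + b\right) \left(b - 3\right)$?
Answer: $553$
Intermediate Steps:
$r{\left(b \right)} = 2 b \left(-3 + b\right)$
$y = 4$
$y r{\left(10 \right)} + \left(-48 + 41\right) = 4 \cdot 2 \cdot 10 \left(-3 + 10\right) + \left(-48 + 41\right) = 4 \cdot 2 \cdot 10 \cdot 7 - 7 = 4 \cdot 140 - 7 = 560 - 7 = 553$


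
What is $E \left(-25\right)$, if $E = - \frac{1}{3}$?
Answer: $\frac{25}{3} \approx 8.3333$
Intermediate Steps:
$E = - \frac{1}{3}$ ($E = \left(-1\right) \frac{1}{3} = - \frac{1}{3} \approx -0.33333$)
$E \left(-25\right) = \left(- \frac{1}{3}\right) \left(-25\right) = \frac{25}{3}$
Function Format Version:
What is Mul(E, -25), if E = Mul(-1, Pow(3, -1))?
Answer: Rational(25, 3) ≈ 8.3333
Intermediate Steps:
E = Rational(-1, 3) (E = Mul(-1, Rational(1, 3)) = Rational(-1, 3) ≈ -0.33333)
Mul(E, -25) = Mul(Rational(-1, 3), -25) = Rational(25, 3)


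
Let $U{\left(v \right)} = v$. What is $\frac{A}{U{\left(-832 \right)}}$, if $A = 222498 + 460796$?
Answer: $- \frac{341647}{416} \approx -821.27$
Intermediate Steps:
$A = 683294$
$\frac{A}{U{\left(-832 \right)}} = \frac{683294}{-832} = 683294 \left(- \frac{1}{832}\right) = - \frac{341647}{416}$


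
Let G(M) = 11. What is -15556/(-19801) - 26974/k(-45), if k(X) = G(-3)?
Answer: -533941058/217811 ≈ -2451.4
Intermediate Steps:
k(X) = 11
-15556/(-19801) - 26974/k(-45) = -15556/(-19801) - 26974/11 = -15556*(-1/19801) - 26974*1/11 = 15556/19801 - 26974/11 = -533941058/217811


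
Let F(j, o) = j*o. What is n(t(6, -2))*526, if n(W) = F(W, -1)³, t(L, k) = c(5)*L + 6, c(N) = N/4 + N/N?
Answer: -15600897/4 ≈ -3.9002e+6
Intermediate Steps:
c(N) = 1 + N/4 (c(N) = N*(¼) + 1 = N/4 + 1 = 1 + N/4)
t(L, k) = 6 + 9*L/4 (t(L, k) = (1 + (¼)*5)*L + 6 = (1 + 5/4)*L + 6 = 9*L/4 + 6 = 6 + 9*L/4)
n(W) = -W³ (n(W) = (W*(-1))³ = (-W)³ = -W³)
n(t(6, -2))*526 = -(6 + (9/4)*6)³*526 = -(6 + 27/2)³*526 = -(39/2)³*526 = -1*59319/8*526 = -59319/8*526 = -15600897/4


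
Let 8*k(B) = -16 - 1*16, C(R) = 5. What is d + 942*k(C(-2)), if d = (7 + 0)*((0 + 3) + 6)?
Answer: -3705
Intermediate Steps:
k(B) = -4 (k(B) = (-16 - 1*16)/8 = (-16 - 16)/8 = (⅛)*(-32) = -4)
d = 63 (d = 7*(3 + 6) = 7*9 = 63)
d + 942*k(C(-2)) = 63 + 942*(-4) = 63 - 3768 = -3705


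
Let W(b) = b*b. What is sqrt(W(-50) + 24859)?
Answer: sqrt(27359) ≈ 165.41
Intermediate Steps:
W(b) = b**2
sqrt(W(-50) + 24859) = sqrt((-50)**2 + 24859) = sqrt(2500 + 24859) = sqrt(27359)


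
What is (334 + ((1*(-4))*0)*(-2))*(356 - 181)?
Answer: 58450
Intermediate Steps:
(334 + ((1*(-4))*0)*(-2))*(356 - 181) = (334 - 4*0*(-2))*175 = (334 + 0*(-2))*175 = (334 + 0)*175 = 334*175 = 58450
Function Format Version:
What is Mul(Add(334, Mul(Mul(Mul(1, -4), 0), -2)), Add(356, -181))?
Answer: 58450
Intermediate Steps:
Mul(Add(334, Mul(Mul(Mul(1, -4), 0), -2)), Add(356, -181)) = Mul(Add(334, Mul(Mul(-4, 0), -2)), 175) = Mul(Add(334, Mul(0, -2)), 175) = Mul(Add(334, 0), 175) = Mul(334, 175) = 58450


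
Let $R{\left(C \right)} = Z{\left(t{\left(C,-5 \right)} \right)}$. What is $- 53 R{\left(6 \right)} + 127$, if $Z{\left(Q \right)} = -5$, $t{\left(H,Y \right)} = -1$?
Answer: $392$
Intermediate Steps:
$R{\left(C \right)} = -5$
$- 53 R{\left(6 \right)} + 127 = \left(-53\right) \left(-5\right) + 127 = 265 + 127 = 392$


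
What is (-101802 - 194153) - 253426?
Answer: -549381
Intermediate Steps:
(-101802 - 194153) - 253426 = -295955 - 253426 = -549381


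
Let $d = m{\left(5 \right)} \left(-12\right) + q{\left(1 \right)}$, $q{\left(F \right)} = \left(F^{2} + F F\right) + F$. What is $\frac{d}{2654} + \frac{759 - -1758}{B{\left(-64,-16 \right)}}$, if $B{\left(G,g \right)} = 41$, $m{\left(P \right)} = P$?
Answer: $\frac{6677781}{108814} \approx 61.369$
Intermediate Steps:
$q{\left(F \right)} = F + 2 F^{2}$ ($q{\left(F \right)} = \left(F^{2} + F^{2}\right) + F = 2 F^{2} + F = F + 2 F^{2}$)
$d = -57$ ($d = 5 \left(-12\right) + 1 \left(1 + 2 \cdot 1\right) = -60 + 1 \left(1 + 2\right) = -60 + 1 \cdot 3 = -60 + 3 = -57$)
$\frac{d}{2654} + \frac{759 - -1758}{B{\left(-64,-16 \right)}} = - \frac{57}{2654} + \frac{759 - -1758}{41} = \left(-57\right) \frac{1}{2654} + \left(759 + 1758\right) \frac{1}{41} = - \frac{57}{2654} + 2517 \cdot \frac{1}{41} = - \frac{57}{2654} + \frac{2517}{41} = \frac{6677781}{108814}$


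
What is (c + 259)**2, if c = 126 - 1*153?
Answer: 53824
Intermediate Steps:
c = -27 (c = 126 - 153 = -27)
(c + 259)**2 = (-27 + 259)**2 = 232**2 = 53824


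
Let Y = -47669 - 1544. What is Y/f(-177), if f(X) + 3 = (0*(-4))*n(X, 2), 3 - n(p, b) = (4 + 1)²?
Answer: 49213/3 ≈ 16404.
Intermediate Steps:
n(p, b) = -22 (n(p, b) = 3 - (4 + 1)² = 3 - 1*5² = 3 - 1*25 = 3 - 25 = -22)
f(X) = -3 (f(X) = -3 + (0*(-4))*(-22) = -3 + 0*(-22) = -3 + 0 = -3)
Y = -49213
Y/f(-177) = -49213/(-3) = -49213*(-⅓) = 49213/3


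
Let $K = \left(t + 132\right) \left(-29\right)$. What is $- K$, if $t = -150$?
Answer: $-522$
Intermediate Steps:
$K = 522$ ($K = \left(-150 + 132\right) \left(-29\right) = \left(-18\right) \left(-29\right) = 522$)
$- K = \left(-1\right) 522 = -522$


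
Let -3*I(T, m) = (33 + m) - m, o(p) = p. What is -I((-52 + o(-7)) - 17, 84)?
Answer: 11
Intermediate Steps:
I(T, m) = -11 (I(T, m) = -((33 + m) - m)/3 = -1/3*33 = -11)
-I((-52 + o(-7)) - 17, 84) = -1*(-11) = 11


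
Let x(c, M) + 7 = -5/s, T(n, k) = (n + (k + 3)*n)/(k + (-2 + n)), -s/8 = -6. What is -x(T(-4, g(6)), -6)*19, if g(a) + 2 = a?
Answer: 6479/48 ≈ 134.98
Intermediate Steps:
s = 48 (s = -8*(-6) = 48)
g(a) = -2 + a
T(n, k) = (n + n*(3 + k))/(-2 + k + n) (T(n, k) = (n + (3 + k)*n)/(-2 + k + n) = (n + n*(3 + k))/(-2 + k + n))
x(c, M) = -341/48 (x(c, M) = -7 - 5/48 = -341/48)
-x(T(-4, g(6)), -6)*19 = -1*(-341/48)*19 = (341/48)*19 = 6479/48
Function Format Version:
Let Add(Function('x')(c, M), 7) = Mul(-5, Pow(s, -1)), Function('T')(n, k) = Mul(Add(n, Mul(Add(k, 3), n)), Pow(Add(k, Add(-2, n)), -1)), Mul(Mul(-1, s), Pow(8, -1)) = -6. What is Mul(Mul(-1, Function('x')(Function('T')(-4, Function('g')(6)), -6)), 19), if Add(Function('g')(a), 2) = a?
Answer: Rational(6479, 48) ≈ 134.98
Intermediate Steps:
s = 48 (s = Mul(-8, -6) = 48)
Function('g')(a) = Add(-2, a)
Function('T')(n, k) = Mul(Pow(Add(-2, k, n), -1), Add(n, Mul(n, Add(3, k)))) (Function('T')(n, k) = Mul(Add(n, Mul(Add(3, k), n)), Pow(Add(-2, k, n), -1)) = Mul(Add(n, Mul(n, Add(3, k))), Pow(Add(-2, k, n), -1)) = Mul(Pow(Add(-2, k, n), -1), Add(n, Mul(n, Add(3, k)))))
Function('x')(c, M) = Rational(-341, 48) (Function('x')(c, M) = Add(-7, Mul(-5, Pow(48, -1))) = Add(-7, Mul(-5, Rational(1, 48))) = Add(-7, Rational(-5, 48)) = Rational(-341, 48))
Mul(Mul(-1, Function('x')(Function('T')(-4, Function('g')(6)), -6)), 19) = Mul(Mul(-1, Rational(-341, 48)), 19) = Mul(Rational(341, 48), 19) = Rational(6479, 48)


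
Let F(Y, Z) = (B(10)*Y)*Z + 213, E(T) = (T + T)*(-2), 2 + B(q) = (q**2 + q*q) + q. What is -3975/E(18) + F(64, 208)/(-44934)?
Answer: -1153511/179736 ≈ -6.4178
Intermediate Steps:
B(q) = -2 + q + 2*q**2 (B(q) = -2 + ((q**2 + q*q) + q) = -2 + ((q**2 + q**2) + q) = -2 + (2*q**2 + q) = -2 + (q + 2*q**2) = -2 + q + 2*q**2)
E(T) = -4*T (E(T) = (2*T)*(-2) = -4*T)
F(Y, Z) = 213 + 208*Y*Z (F(Y, Z) = ((-2 + 10 + 2*10**2)*Y)*Z + 213 = ((-2 + 10 + 2*100)*Y)*Z + 213 = ((-2 + 10 + 200)*Y)*Z + 213 = (208*Y)*Z + 213 = 208*Y*Z + 213 = 213 + 208*Y*Z)
-3975/E(18) + F(64, 208)/(-44934) = -3975/((-4*18)) + (213 + 208*64*208)/(-44934) = -3975/(-72) + (213 + 2768896)*(-1/44934) = -3975*(-1/72) + 2769109*(-1/44934) = 1325/24 - 2769109/44934 = -1153511/179736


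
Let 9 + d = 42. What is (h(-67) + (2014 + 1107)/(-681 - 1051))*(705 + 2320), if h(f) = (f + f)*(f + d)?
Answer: 23860809775/1732 ≈ 1.3776e+7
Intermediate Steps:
d = 33 (d = -9 + 42 = 33)
h(f) = 2*f*(33 + f) (h(f) = (f + f)*(f + 33) = (2*f)*(33 + f) = 2*f*(33 + f))
(h(-67) + (2014 + 1107)/(-681 - 1051))*(705 + 2320) = (2*(-67)*(33 - 67) + (2014 + 1107)/(-681 - 1051))*(705 + 2320) = (2*(-67)*(-34) + 3121/(-1732))*3025 = (4556 + 3121*(-1/1732))*3025 = (4556 - 3121/1732)*3025 = (7887871/1732)*3025 = 23860809775/1732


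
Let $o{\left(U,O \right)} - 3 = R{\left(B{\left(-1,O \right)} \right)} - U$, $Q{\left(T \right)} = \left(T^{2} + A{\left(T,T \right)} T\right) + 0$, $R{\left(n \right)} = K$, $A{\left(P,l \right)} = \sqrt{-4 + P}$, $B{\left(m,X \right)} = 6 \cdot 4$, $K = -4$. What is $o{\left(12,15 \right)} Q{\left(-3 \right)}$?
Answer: $-117 + 39 i \sqrt{7} \approx -117.0 + 103.18 i$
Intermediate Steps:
$B{\left(m,X \right)} = 24$
$R{\left(n \right)} = -4$
$Q{\left(T \right)} = T^{2} + T \sqrt{-4 + T}$ ($Q{\left(T \right)} = \left(T^{2} + \sqrt{-4 + T} T\right) + 0 = \left(T^{2} + T \sqrt{-4 + T}\right) + 0 = T^{2} + T \sqrt{-4 + T}$)
$o{\left(U,O \right)} = -1 - U$ ($o{\left(U,O \right)} = 3 - \left(4 + U\right) = -1 - U$)
$o{\left(12,15 \right)} Q{\left(-3 \right)} = \left(-1 - 12\right) \left(- 3 \left(-3 + \sqrt{-4 - 3}\right)\right) = \left(-1 - 12\right) \left(- 3 \left(-3 + \sqrt{-7}\right)\right) = - 13 \left(- 3 \left(-3 + i \sqrt{7}\right)\right) = - 13 \left(9 - 3 i \sqrt{7}\right) = -117 + 39 i \sqrt{7}$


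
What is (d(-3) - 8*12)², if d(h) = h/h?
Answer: 9025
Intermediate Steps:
d(h) = 1
(d(-3) - 8*12)² = (1 - 8*12)² = (1 - 96)² = (-95)² = 9025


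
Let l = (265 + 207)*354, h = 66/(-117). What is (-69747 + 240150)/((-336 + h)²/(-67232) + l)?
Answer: 4356347242104/4271556300215 ≈ 1.0198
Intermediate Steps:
h = -22/39 (h = 66*(-1/117) = -22/39 ≈ -0.56410)
l = 167088 (l = 472*354 = 167088)
(-69747 + 240150)/((-336 + h)²/(-67232) + l) = (-69747 + 240150)/((-336 - 22/39)²/(-67232) + 167088) = 170403/((-13126/39)²*(-1/67232) + 167088) = 170403/((172291876/1521)*(-1/67232) + 167088) = 170403/(-43072969/25564968 + 167088) = 170403/(4271556300215/25564968) = 170403*(25564968/4271556300215) = 4356347242104/4271556300215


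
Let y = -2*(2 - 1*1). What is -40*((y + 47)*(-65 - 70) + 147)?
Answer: 237120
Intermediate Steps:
y = -2 (y = -2*(2 - 1) = -2*1 = -2)
-40*((y + 47)*(-65 - 70) + 147) = -40*((-2 + 47)*(-65 - 70) + 147) = -40*(45*(-135) + 147) = -40*(-6075 + 147) = -40*(-5928) = 237120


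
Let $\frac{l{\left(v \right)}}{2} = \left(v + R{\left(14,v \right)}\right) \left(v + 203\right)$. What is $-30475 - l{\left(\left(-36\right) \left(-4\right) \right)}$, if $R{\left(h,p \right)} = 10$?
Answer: $-137351$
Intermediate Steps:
$l{\left(v \right)} = 2 \left(10 + v\right) \left(203 + v\right)$ ($l{\left(v \right)} = 2 \left(v + 10\right) \left(v + 203\right) = 2 \left(10 + v\right) \left(203 + v\right)$)
$-30475 - l{\left(\left(-36\right) \left(-4\right) \right)} = -30475 - \left(4060 + 2 \left(\left(-36\right) \left(-4\right)\right)^{2} + 426 \left(\left(-36\right) \left(-4\right)\right)\right) = -30475 - \left(4060 + 2 \cdot 144^{2} + 426 \cdot 144\right) = -30475 - \left(4060 + 2 \cdot 20736 + 61344\right) = -30475 - \left(4060 + 41472 + 61344\right) = -30475 - 106876 = -137351$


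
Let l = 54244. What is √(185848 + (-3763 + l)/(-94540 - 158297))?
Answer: √146674178209715/28093 ≈ 431.10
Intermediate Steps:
√(185848 + (-3763 + l)/(-94540 - 158297)) = √(185848 + (-3763 + 54244)/(-94540 - 158297)) = √(185848 + 50481/(-252837)) = √(185848 + 50481*(-1/252837)) = √(185848 - 5609/28093) = √(5221022255/28093) = √146674178209715/28093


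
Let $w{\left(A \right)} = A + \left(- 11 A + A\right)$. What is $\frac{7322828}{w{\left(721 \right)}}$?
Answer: $- \frac{7322828}{6489} \approx -1128.5$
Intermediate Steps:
$w{\left(A \right)} = - 9 A$ ($w{\left(A \right)} = A - 10 A = - 9 A$)
$\frac{7322828}{w{\left(721 \right)}} = \frac{7322828}{\left(-9\right) 721} = \frac{7322828}{-6489} = 7322828 \left(- \frac{1}{6489}\right) = - \frac{7322828}{6489}$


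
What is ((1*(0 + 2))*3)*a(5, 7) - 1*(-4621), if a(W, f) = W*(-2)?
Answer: 4561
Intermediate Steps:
a(W, f) = -2*W
((1*(0 + 2))*3)*a(5, 7) - 1*(-4621) = ((1*(0 + 2))*3)*(-2*5) - 1*(-4621) = ((1*2)*3)*(-10) + 4621 = (2*3)*(-10) + 4621 = 6*(-10) + 4621 = -60 + 4621 = 4561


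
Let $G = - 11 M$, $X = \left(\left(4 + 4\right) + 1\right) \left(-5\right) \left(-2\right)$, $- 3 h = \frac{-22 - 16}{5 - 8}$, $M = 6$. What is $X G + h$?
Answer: $- \frac{53498}{9} \approx -5944.2$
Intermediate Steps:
$h = - \frac{38}{9}$ ($h = - \frac{\left(-22 - 16\right) \frac{1}{5 - 8}}{3} = - \frac{\left(-38\right) \frac{1}{-3}}{3} = - \frac{\left(-38\right) \left(- \frac{1}{3}\right)}{3} = \left(- \frac{1}{3}\right) \frac{38}{3} = - \frac{38}{9} \approx -4.2222$)
$X = 90$ ($X = \left(8 + 1\right) \left(-5\right) \left(-2\right) = 9 \left(-5\right) \left(-2\right) = \left(-45\right) \left(-2\right) = 90$)
$G = -66$ ($G = \left(-11\right) 6 = -66$)
$X G + h = 90 \left(-66\right) - \frac{38}{9} = -5940 - \frac{38}{9} = - \frac{53498}{9}$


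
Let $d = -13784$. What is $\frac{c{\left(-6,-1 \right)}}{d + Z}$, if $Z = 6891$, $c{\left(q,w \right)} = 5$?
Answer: $- \frac{5}{6893} \approx -0.00072537$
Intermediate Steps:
$\frac{c{\left(-6,-1 \right)}}{d + Z} = \frac{1}{-13784 + 6891} \cdot 5 = \frac{1}{-6893} \cdot 5 = \left(- \frac{1}{6893}\right) 5 = - \frac{5}{6893}$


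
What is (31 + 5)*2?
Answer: 72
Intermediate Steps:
(31 + 5)*2 = 36*2 = 72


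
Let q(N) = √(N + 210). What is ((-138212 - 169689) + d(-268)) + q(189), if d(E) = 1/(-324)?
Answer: -99759925/324 + √399 ≈ -3.0788e+5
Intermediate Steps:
d(E) = -1/324
q(N) = √(210 + N)
((-138212 - 169689) + d(-268)) + q(189) = ((-138212 - 169689) - 1/324) + √(210 + 189) = (-307901 - 1/324) + √399 = -99759925/324 + √399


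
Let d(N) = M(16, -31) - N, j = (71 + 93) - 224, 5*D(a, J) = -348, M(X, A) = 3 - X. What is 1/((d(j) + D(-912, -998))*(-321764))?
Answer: 5/36359332 ≈ 1.3752e-7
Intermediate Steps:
D(a, J) = -348/5 (D(a, J) = (1/5)*(-348) = -348/5)
j = -60 (j = 164 - 224 = -60)
d(N) = -13 - N (d(N) = (3 - 1*16) - N = (3 - 16) - N = -13 - N)
1/((d(j) + D(-912, -998))*(-321764)) = 1/((-13 - 1*(-60)) - 348/5*(-321764)) = -1/321764/((-13 + 60) - 348/5) = -1/321764/(47 - 348/5) = -1/321764/(-113/5) = -5/113*(-1/321764) = 5/36359332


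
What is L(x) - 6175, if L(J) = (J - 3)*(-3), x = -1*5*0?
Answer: -6166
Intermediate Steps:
x = 0 (x = -5*0 = 0)
L(J) = 9 - 3*J (L(J) = (-3 + J)*(-3) = 9 - 3*J)
L(x) - 6175 = (9 - 3*0) - 6175 = (9 + 0) - 6175 = 9 - 6175 = -6166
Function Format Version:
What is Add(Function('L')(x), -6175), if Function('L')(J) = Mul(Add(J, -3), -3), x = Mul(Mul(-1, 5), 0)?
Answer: -6166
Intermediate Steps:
x = 0 (x = Mul(-5, 0) = 0)
Function('L')(J) = Add(9, Mul(-3, J)) (Function('L')(J) = Mul(Add(-3, J), -3) = Add(9, Mul(-3, J)))
Add(Function('L')(x), -6175) = Add(Add(9, Mul(-3, 0)), -6175) = Add(Add(9, 0), -6175) = Add(9, -6175) = -6166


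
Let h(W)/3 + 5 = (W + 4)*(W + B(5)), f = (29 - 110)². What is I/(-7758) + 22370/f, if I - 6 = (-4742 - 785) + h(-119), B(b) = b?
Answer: -2676443/2827791 ≈ -0.94648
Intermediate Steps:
f = 6561 (f = (-81)² = 6561)
h(W) = -15 + 3*(4 + W)*(5 + W) (h(W) = -15 + 3*((W + 4)*(W + 5)) = -15 + 3*((4 + W)*(5 + W)) = -15 + 3*(4 + W)*(5 + W))
I = 33794 (I = 6 + ((-4742 - 785) + (45 + 3*(-119)² + 27*(-119))) = 6 + (-5527 + (45 + 3*14161 - 3213)) = 6 + (-5527 + (45 + 42483 - 3213)) = 6 + (-5527 + 39315) = 6 + 33788 = 33794)
I/(-7758) + 22370/f = 33794/(-7758) + 22370/6561 = 33794*(-1/7758) + 22370*(1/6561) = -16897/3879 + 22370/6561 = -2676443/2827791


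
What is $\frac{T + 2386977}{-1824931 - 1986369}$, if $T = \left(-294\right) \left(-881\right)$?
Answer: $- \frac{2645991}{3811300} \approx -0.69425$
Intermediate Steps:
$T = 259014$
$\frac{T + 2386977}{-1824931 - 1986369} = \frac{259014 + 2386977}{-1824931 - 1986369} = \frac{2645991}{-3811300} = 2645991 \left(- \frac{1}{3811300}\right) = - \frac{2645991}{3811300}$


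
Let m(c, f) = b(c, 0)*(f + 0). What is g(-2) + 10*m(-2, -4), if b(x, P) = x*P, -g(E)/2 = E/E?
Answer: -2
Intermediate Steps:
g(E) = -2 (g(E) = -2*E/E = -2*1 = -2)
b(x, P) = P*x
m(c, f) = 0 (m(c, f) = (0*c)*(f + 0) = 0*f = 0)
g(-2) + 10*m(-2, -4) = -2 + 10*0 = -2 + 0 = -2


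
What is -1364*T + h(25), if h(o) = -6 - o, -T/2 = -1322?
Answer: -3606447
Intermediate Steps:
T = 2644 (T = -2*(-1322) = 2644)
-1364*T + h(25) = -1364*2644 + (-6 - 1*25) = -3606416 + (-6 - 25) = -3606416 - 31 = -3606447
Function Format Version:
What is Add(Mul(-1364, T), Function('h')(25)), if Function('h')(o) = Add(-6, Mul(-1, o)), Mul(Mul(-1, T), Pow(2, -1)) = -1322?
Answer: -3606447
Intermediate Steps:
T = 2644 (T = Mul(-2, -1322) = 2644)
Add(Mul(-1364, T), Function('h')(25)) = Add(Mul(-1364, 2644), Add(-6, Mul(-1, 25))) = Add(-3606416, Add(-6, -25)) = Add(-3606416, -31) = -3606447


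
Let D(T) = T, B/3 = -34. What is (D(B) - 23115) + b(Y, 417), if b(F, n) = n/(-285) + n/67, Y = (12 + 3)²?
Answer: -147745903/6365 ≈ -23212.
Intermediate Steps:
B = -102 (B = 3*(-34) = -102)
Y = 225 (Y = 15² = 225)
b(F, n) = 218*n/19095 (b(F, n) = n*(-1/285) + n*(1/67) = -n/285 + n/67 = 218*n/19095)
(D(B) - 23115) + b(Y, 417) = (-102 - 23115) + (218/19095)*417 = -23217 + 30302/6365 = -147745903/6365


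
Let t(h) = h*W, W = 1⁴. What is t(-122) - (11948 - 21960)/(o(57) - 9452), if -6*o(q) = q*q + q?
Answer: -1230378/10003 ≈ -123.00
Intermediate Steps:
W = 1
t(h) = h (t(h) = h*1 = h)
o(q) = -q/6 - q²/6 (o(q) = -(q*q + q)/6 = -(q² + q)/6 = -(q + q²)/6 = -q/6 - q²/6)
t(-122) - (11948 - 21960)/(o(57) - 9452) = -122 - (11948 - 21960)/(-⅙*57*(1 + 57) - 9452) = -122 - (-10012)/(-⅙*57*58 - 9452) = -122 - (-10012)/(-551 - 9452) = -122 - (-10012)/(-10003) = -122 - (-10012)*(-1)/10003 = -122 - 1*10012/10003 = -122 - 10012/10003 = -1230378/10003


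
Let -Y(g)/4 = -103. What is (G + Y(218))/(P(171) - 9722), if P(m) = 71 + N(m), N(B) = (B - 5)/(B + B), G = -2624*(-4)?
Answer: -932634/825119 ≈ -1.1303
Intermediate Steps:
Y(g) = 412 (Y(g) = -4*(-103) = 412)
G = 10496
N(B) = (-5 + B)/(2*B) (N(B) = (-5 + B)/((2*B)) = (-5 + B)*(1/(2*B)) = (-5 + B)/(2*B))
P(m) = 71 + (-5 + m)/(2*m)
(G + Y(218))/(P(171) - 9722) = (10496 + 412)/((½)*(-5 + 143*171)/171 - 9722) = 10908/((½)*(1/171)*(-5 + 24453) - 9722) = 10908/((½)*(1/171)*24448 - 9722) = 10908/(12224/171 - 9722) = 10908/(-1650238/171) = 10908*(-171/1650238) = -932634/825119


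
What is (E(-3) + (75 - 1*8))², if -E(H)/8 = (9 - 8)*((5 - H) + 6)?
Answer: 2025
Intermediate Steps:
E(H) = -88 + 8*H (E(H) = -8*(9 - 8)*((5 - H) + 6) = -8*(11 - H) = -88 + 8*H)
(E(-3) + (75 - 1*8))² = ((-88 + 8*(-3)) + (75 - 1*8))² = ((-88 - 24) + (75 - 8))² = (-112 + 67)² = (-45)² = 2025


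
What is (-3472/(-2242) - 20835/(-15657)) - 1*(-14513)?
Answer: 84925137516/5850499 ≈ 14516.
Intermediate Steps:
(-3472/(-2242) - 20835/(-15657)) - 1*(-14513) = (-3472*(-1/2242) - 20835*(-1/15657)) + 14513 = (1736/1121 + 6945/5219) + 14513 = 16845529/5850499 + 14513 = 84925137516/5850499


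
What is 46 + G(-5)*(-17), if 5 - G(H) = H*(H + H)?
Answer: 811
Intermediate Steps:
G(H) = 5 - 2*H² (G(H) = 5 - H*(H + H) = 5 - H*2*H = 5 - 2*H²)
46 + G(-5)*(-17) = 46 + (5 - 2*(-5)²)*(-17) = 46 + (5 - 2*25)*(-17) = 46 + (5 - 50)*(-17) = 46 - 45*(-17) = 46 + 765 = 811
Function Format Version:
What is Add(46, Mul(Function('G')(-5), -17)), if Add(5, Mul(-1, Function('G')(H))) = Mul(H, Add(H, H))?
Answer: 811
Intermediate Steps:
Function('G')(H) = Add(5, Mul(-2, Pow(H, 2))) (Function('G')(H) = Add(5, Mul(-1, Mul(H, Add(H, H)))) = Add(5, Mul(-1, Mul(H, Mul(2, H)))) = Add(5, Mul(-1, Mul(2, Pow(H, 2)))) = Add(5, Mul(-2, Pow(H, 2))))
Add(46, Mul(Function('G')(-5), -17)) = Add(46, Mul(Add(5, Mul(-2, Pow(-5, 2))), -17)) = Add(46, Mul(Add(5, Mul(-2, 25)), -17)) = Add(46, Mul(Add(5, -50), -17)) = Add(46, Mul(-45, -17)) = Add(46, 765) = 811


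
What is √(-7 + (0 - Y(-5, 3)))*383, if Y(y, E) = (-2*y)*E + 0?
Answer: 383*I*√37 ≈ 2329.7*I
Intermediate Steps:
Y(y, E) = -2*E*y (Y(y, E) = -2*E*y + 0 = -2*E*y)
√(-7 + (0 - Y(-5, 3)))*383 = √(-7 + (0 - (-2)*3*(-5)))*383 = √(-7 + (0 - 1*30))*383 = √(-7 + (0 - 30))*383 = √(-7 - 30)*383 = √(-37)*383 = (I*√37)*383 = 383*I*√37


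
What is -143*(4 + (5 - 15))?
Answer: 858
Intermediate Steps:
-143*(4 + (5 - 15)) = -143*(4 - 10) = -143*(-6) = 858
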